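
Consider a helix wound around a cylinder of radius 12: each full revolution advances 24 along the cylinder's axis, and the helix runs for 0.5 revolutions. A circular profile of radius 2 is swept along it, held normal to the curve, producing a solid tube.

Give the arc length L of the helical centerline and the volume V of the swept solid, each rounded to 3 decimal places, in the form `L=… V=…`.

L=39.563 V=497.162

2πR = 2π·12 = 75.398224
per-turn = √(75.398224² + 24²) = √(5684.8921 + 576) = √6260.8921 = 79.125799
L = 0.5 × 79.125799 = 39.562900
V = π·2² × L = 12.566371 × 39.562900 = 497.162060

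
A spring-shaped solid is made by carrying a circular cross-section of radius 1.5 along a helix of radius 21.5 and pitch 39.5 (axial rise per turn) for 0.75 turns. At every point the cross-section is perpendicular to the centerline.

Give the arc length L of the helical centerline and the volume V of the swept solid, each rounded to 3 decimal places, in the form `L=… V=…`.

2πR = 2π·21.5 = 135.088484
per-turn = √(135.088484² + 39.5²) = √(18248.8985 + 1560.25) = √19809.1485 = 140.744977
L = 0.75 × 140.744977 = 105.558733
V = π·1.5² × L = 7.068583 × 105.558733 = 746.150713

L=105.559 V=746.151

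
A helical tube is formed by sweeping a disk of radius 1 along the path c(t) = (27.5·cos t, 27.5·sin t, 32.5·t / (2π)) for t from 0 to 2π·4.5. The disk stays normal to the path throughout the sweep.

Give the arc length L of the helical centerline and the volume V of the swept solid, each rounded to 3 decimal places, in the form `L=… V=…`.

2πR = 2π·27.5 = 172.787596
per-turn = √(172.787596² + 32.5²) = √(29855.5533 + 1056.25) = √30911.8033 = 175.817528
L = 4.5 × 175.817528 = 791.178878
V = π·1² × L = 3.141593 × 791.178878 = 2485.561751

L=791.179 V=2485.562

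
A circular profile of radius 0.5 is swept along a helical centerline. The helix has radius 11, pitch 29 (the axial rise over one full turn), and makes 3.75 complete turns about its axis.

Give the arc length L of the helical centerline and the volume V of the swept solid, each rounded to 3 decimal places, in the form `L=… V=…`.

2πR = 2π·11 = 69.115038
per-turn = √(69.115038² + 29²) = √(4776.8885 + 841) = √5617.8885 = 74.952575
L = 3.75 × 74.952575 = 281.072157
V = π·0.5² × L = 0.785398 × 281.072157 = 220.753556

L=281.072 V=220.754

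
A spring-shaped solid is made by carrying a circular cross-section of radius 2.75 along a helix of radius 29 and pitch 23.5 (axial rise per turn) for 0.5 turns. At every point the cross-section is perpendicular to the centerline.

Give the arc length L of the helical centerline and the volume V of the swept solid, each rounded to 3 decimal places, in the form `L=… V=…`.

L=91.861 V=2182.455

2πR = 2π·29 = 182.212374
per-turn = √(182.212374² + 23.5²) = √(33201.3492 + 552.25) = √33753.5992 = 183.721526
L = 0.5 × 183.721526 = 91.860763
V = π·2.75² × L = 23.758294 × 91.860763 = 2182.455058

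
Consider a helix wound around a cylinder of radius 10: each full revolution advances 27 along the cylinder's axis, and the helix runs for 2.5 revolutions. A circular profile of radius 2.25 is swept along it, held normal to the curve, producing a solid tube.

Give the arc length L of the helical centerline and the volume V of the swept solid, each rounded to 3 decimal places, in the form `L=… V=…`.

L=170.969 V=2719.138

2πR = 2π·10 = 62.831853
per-turn = √(62.831853² + 27²) = √(3947.8418 + 729) = √4676.8418 = 68.387439
L = 2.5 × 68.387439 = 170.968597
V = π·2.25² × L = 15.904313 × 170.968597 = 2719.138040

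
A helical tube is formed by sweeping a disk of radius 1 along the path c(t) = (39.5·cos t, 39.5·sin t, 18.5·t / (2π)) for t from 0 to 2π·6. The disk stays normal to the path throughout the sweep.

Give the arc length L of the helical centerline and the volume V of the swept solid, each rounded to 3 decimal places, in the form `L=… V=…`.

L=1493.246 V=4691.171

2πR = 2π·39.5 = 248.185820
per-turn = √(248.185820² + 18.5²) = √(61596.2011 + 342.25) = √61938.4511 = 248.874368
L = 6 × 248.874368 = 1493.246208
V = π·1² × L = 3.141593 × 1493.246208 = 4691.171318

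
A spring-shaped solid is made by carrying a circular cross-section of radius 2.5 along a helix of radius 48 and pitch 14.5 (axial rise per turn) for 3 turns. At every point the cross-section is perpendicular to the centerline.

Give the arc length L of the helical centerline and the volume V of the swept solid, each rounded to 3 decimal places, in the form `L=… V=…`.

2πR = 2π·48 = 301.592895
per-turn = √(301.592895² + 14.5²) = √(90958.2742 + 210.25) = √91168.5242 = 301.941259
L = 3 × 301.941259 = 905.823778
V = π·2.5² × L = 19.634954 × 905.823778 = 17785.808297

L=905.824 V=17785.808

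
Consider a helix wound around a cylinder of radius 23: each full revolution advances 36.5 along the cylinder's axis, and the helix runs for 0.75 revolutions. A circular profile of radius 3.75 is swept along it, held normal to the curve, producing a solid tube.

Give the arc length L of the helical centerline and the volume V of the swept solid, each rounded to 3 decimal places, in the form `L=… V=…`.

2πR = 2π·23 = 144.513262
per-turn = √(144.513262² + 36.5²) = √(20884.0829 + 1332.25) = √22216.3329 = 149.051444
L = 0.75 × 149.051444 = 111.788583
V = π·3.75² × L = 44.178647 × 111.788583 = 4938.668307

L=111.789 V=4938.668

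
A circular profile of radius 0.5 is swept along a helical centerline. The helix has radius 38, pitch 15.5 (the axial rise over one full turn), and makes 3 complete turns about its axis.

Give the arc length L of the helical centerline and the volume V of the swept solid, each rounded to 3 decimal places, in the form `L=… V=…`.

2πR = 2π·38 = 238.761042
per-turn = √(238.761042² + 15.5²) = √(57006.8350 + 240.25) = √57247.0850 = 239.263631
L = 3 × 239.263631 = 717.790892
V = π·0.5² × L = 0.785398 × 717.790892 = 563.751649

L=717.791 V=563.752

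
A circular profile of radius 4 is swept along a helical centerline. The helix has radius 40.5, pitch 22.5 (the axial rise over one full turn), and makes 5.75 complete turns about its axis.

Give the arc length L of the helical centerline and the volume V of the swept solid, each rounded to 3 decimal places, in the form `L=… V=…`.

L=1468.905 V=73835.232

2πR = 2π·40.5 = 254.469005
per-turn = √(254.469005² + 22.5²) = √(64754.4745 + 506.25) = √65260.7245 = 255.461787
L = 5.75 × 255.461787 = 1468.905274
V = π·4² × L = 50.265482 × 1468.905274 = 73835.232265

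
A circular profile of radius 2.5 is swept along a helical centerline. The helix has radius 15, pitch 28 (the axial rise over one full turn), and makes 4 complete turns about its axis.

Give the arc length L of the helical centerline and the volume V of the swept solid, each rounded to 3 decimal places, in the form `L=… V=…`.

L=393.276 V=7721.963

2πR = 2π·15 = 94.247780
per-turn = √(94.247780² + 28²) = √(8882.6440 + 784) = √9666.6440 = 98.319093
L = 4 × 98.319093 = 393.276370
V = π·2.5² × L = 19.634954 × 393.276370 = 7721.963472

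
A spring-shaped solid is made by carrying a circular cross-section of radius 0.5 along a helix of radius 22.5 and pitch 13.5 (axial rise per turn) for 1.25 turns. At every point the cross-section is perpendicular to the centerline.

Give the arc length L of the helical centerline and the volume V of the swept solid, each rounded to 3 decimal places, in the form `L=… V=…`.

2πR = 2π·22.5 = 141.371669
per-turn = √(141.371669² + 13.5²) = √(19985.9489 + 182.25) = √20168.1989 = 142.014784
L = 1.25 × 142.014784 = 177.518480
V = π·0.5² × L = 0.785398 × 177.518480 = 139.422688

L=177.518 V=139.423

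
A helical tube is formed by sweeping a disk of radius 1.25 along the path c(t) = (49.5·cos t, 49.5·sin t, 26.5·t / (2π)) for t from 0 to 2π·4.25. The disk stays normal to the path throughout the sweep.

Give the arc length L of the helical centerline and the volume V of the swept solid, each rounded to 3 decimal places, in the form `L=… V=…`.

L=1326.614 V=6512.004

2πR = 2π·49.5 = 311.017673
per-turn = √(311.017673² + 26.5²) = √(96731.9927 + 702.25) = √97434.2427 = 312.144586
L = 4.25 × 312.144586 = 1326.614492
V = π·1.25² × L = 4.908739 × 1326.614492 = 6512.003658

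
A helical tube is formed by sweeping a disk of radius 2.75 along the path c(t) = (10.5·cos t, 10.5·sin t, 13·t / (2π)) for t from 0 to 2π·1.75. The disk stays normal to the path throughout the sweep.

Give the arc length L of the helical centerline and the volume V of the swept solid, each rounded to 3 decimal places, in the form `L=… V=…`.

2πR = 2π·10.5 = 65.973446
per-turn = √(65.973446² + 13²) = √(4352.4955 + 169) = √4521.4955 = 67.242067
L = 1.75 × 67.242067 = 117.673617
V = π·2.75² × L = 23.758294 × 117.673617 = 2795.724436

L=117.674 V=2795.724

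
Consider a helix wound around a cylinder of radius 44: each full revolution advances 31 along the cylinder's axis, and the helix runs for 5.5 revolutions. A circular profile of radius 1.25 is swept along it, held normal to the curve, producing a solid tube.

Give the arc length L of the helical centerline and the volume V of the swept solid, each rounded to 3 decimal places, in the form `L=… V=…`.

2πR = 2π·44 = 276.460154
per-turn = √(276.460154² + 31²) = √(76430.2165 + 961) = √77391.2165 = 278.192769
L = 5.5 × 278.192769 = 1530.060227
V = π·1.25² × L = 4.908739 × 1530.060227 = 7510.665577

L=1530.060 V=7510.666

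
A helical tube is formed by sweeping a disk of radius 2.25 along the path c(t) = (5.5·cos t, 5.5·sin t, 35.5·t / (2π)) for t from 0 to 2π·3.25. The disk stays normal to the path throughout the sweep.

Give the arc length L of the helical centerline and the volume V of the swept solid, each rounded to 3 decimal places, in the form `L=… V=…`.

2πR = 2π·5.5 = 34.557519
per-turn = √(34.557519² + 35.5²) = √(1194.2221 + 1260.25) = √2454.4721 = 49.542629
L = 3.25 × 49.542629 = 161.013546
V = π·2.25² × L = 15.904313 × 161.013546 = 2560.809797

L=161.014 V=2560.810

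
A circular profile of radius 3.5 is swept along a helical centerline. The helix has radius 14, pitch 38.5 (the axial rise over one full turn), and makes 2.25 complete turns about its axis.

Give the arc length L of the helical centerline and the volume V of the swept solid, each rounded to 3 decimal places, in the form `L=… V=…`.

L=216.047 V=8314.467

2πR = 2π·14 = 87.964594
per-turn = √(87.964594² + 38.5²) = √(7737.7699 + 1482.25) = √9220.0199 = 96.020934
L = 2.25 × 96.020934 = 216.047102
V = π·3.5² × L = 38.484510 × 216.047102 = 8314.466878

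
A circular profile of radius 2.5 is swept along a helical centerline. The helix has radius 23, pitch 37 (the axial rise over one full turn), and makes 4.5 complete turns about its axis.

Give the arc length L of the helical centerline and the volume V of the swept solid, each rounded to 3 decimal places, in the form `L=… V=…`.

2πR = 2π·23 = 144.513262
per-turn = √(144.513262² + 37²) = √(20884.0829 + 1369) = √22253.0829 = 149.174672
L = 4.5 × 149.174672 = 671.286026
V = π·2.5² × L = 19.634954 × 671.286026 = 13180.670302

L=671.286 V=13180.670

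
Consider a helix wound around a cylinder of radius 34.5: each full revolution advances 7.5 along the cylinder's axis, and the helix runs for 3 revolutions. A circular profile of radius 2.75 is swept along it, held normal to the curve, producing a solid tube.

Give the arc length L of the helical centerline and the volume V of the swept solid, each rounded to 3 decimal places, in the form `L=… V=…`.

L=650.699 V=15459.494

2πR = 2π·34.5 = 216.769893
per-turn = √(216.769893² + 7.5²) = √(46989.1866 + 56.25) = √47045.4366 = 216.899600
L = 3 × 216.899600 = 650.698801
V = π·2.75² × L = 23.758294 × 650.698801 = 15459.493696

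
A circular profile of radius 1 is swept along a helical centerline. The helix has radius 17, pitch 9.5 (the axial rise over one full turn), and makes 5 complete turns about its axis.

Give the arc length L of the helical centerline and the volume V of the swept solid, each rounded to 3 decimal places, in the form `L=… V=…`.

2πR = 2π·17 = 106.814150
per-turn = √(106.814150² + 9.5²) = √(11409.2627 + 90.25) = √11499.5127 = 107.235781
L = 5 × 107.235781 = 536.178904
V = π·1² × L = 3.141593 × 536.178904 = 1684.455706

L=536.179 V=1684.456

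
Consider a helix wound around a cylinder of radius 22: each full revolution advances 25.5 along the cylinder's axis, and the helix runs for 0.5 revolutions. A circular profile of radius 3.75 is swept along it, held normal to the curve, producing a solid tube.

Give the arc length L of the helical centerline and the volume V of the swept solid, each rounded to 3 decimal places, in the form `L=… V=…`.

L=70.281 V=3104.930

2πR = 2π·22 = 138.230077
per-turn = √(138.230077² + 25.5²) = √(19107.5541 + 650.25) = √19757.8041 = 140.562456
L = 0.5 × 140.562456 = 70.281228
V = π·3.75² × L = 44.178647 × 70.281228 = 3104.929547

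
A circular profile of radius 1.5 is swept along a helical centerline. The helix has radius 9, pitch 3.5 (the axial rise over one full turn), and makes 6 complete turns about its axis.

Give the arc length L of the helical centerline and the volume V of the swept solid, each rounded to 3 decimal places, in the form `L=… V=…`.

L=339.941 V=2402.903

2πR = 2π·9 = 56.548668
per-turn = √(56.548668² + 3.5²) = √(3197.7518 + 12.25) = √3210.0018 = 56.656878
L = 6 × 56.656878 = 339.941268
V = π·1.5² × L = 7.068583 × 339.941268 = 2402.903228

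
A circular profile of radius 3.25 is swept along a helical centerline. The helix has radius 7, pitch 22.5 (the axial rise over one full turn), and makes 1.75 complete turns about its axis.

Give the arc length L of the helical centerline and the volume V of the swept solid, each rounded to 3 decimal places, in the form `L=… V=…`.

2πR = 2π·7 = 43.982297
per-turn = √(43.982297² + 22.5²) = √(1934.4425 + 506.25) = √2440.6925 = 49.403365
L = 1.75 × 49.403365 = 86.455889
V = π·3.25² × L = 33.183072 × 86.455889 = 2868.872010

L=86.456 V=2868.872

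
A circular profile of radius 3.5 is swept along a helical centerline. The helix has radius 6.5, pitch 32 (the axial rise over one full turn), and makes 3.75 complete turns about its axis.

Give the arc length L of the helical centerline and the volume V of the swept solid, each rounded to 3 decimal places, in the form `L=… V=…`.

2πR = 2π·6.5 = 40.840704
per-turn = √(40.840704² + 32²) = √(1667.9631 + 1024) = √2691.9631 = 51.884132
L = 3.75 × 51.884132 = 194.565495
V = π·3.5² × L = 38.484510 × 194.565495 = 7487.757726

L=194.565 V=7487.758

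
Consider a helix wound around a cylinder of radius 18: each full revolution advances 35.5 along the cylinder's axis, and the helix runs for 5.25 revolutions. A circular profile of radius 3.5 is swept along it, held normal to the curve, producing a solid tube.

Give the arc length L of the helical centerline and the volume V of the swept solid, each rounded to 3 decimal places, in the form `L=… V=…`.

L=622.324 V=23949.853

2πR = 2π·18 = 113.097336
per-turn = √(113.097336² + 35.5²) = √(12791.0073 + 1260.25) = √14051.2573 = 118.537999
L = 5.25 × 118.537999 = 622.324497
V = π·3.5² × L = 38.484510 × 622.324497 = 23949.853328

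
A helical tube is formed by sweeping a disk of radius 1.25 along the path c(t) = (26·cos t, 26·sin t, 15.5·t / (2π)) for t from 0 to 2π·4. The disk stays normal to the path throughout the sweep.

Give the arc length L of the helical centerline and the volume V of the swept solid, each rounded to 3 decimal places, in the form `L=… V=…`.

2πR = 2π·26 = 163.362818
per-turn = √(163.362818² + 15.5²) = √(26687.4103 + 240.25) = √26927.6603 = 164.096497
L = 4 × 164.096497 = 656.385988
V = π·1.25² × L = 4.908739 × 656.385988 = 3222.027182

L=656.386 V=3222.027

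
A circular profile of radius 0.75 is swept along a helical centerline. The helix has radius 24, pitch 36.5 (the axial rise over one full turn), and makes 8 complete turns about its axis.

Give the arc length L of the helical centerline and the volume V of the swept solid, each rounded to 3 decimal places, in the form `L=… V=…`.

2πR = 2π·24 = 150.796447
per-turn = √(150.796447² + 36.5²) = √(22739.5685 + 1332.25) = √24071.8185 = 155.150954
L = 8 × 155.150954 = 1241.207632
V = π·0.75² × L = 1.767146 × 1241.207632 = 2193.394938

L=1241.208 V=2193.395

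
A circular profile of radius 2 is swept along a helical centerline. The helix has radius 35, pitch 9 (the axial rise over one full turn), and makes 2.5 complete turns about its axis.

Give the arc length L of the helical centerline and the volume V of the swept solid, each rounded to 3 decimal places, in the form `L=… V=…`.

2πR = 2π·35 = 219.911486
per-turn = √(219.911486² + 9²) = √(48361.0616 + 81) = √48442.0616 = 220.095574
L = 2.5 × 220.095574 = 550.238934
V = π·2² × L = 12.566371 × 550.238934 = 6914.506374

L=550.239 V=6914.506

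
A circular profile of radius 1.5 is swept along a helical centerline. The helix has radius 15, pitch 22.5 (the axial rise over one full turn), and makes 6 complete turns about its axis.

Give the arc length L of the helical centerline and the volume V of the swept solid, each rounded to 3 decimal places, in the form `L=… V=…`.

L=581.378 V=4109.518

2πR = 2π·15 = 94.247780
per-turn = √(94.247780² + 22.5²) = √(8882.6440 + 506.25) = √9388.8940 = 96.896305
L = 6 × 96.896305 = 581.377831
V = π·1.5² × L = 7.068583 × 581.377831 = 4109.517728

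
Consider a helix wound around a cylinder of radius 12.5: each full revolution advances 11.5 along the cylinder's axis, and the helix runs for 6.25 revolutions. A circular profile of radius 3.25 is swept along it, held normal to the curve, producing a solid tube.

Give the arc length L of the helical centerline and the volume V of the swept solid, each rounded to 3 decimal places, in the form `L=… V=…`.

L=496.108 V=16462.388

2πR = 2π·12.5 = 78.539816
per-turn = √(78.539816² + 11.5²) = √(6168.5028 + 132.25) = √6300.7528 = 79.377281
L = 6.25 × 79.377281 = 496.108007
V = π·3.25² × L = 33.183072 × 496.108007 = 16462.387907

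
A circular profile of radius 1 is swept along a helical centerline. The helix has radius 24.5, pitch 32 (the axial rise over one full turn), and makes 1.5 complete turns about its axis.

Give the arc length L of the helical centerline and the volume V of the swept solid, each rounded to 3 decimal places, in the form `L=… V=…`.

2πR = 2π·24.5 = 153.938040
per-turn = √(153.938040² + 32²) = √(23696.9202 + 1024) = √24720.9202 = 157.228878
L = 1.5 × 157.228878 = 235.843317
V = π·1² × L = 3.141593 × 235.843317 = 740.923633

L=235.843 V=740.924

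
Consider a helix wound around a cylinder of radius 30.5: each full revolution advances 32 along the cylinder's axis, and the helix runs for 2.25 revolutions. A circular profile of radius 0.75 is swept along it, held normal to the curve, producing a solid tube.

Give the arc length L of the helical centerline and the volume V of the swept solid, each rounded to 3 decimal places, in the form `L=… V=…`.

2πR = 2π·30.5 = 191.637152
per-turn = √(191.637152² + 32²) = √(36724.7980 + 1024) = √37748.7980 = 194.290499
L = 2.25 × 194.290499 = 437.153623
V = π·0.75² × L = 1.767146 × 437.153623 = 772.514218

L=437.154 V=772.514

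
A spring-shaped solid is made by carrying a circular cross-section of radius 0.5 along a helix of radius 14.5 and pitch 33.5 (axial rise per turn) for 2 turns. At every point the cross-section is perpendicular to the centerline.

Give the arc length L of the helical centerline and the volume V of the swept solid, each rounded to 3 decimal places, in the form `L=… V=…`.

2πR = 2π·14.5 = 91.106187
per-turn = √(91.106187² + 33.5²) = √(8300.3373 + 1122.25) = √9422.5873 = 97.070012
L = 2 × 97.070012 = 194.140025
V = π·0.5² × L = 0.785398 × 194.140025 = 152.477219

L=194.140 V=152.477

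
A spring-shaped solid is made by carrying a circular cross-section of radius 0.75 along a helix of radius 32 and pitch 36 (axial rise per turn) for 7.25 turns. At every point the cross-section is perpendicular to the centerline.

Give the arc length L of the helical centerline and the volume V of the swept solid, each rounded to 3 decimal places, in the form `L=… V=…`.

L=1480.881 V=2616.932

2πR = 2π·32 = 201.061930
per-turn = √(201.061930² + 36²) = √(40425.8996 + 1296) = √41721.8996 = 204.259393
L = 7.25 × 204.259393 = 1480.880599
V = π·0.75² × L = 1.767146 × 1480.880599 = 2616.932031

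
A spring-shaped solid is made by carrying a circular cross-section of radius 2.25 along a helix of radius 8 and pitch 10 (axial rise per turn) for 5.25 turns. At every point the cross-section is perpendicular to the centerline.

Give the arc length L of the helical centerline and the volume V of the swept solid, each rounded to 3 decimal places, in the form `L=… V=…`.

2πR = 2π·8 = 50.265482
per-turn = √(50.265482² + 10²) = √(2526.6187 + 100) = √2626.6187 = 51.250549
L = 5.25 × 51.250549 = 269.065380
V = π·2.25² × L = 15.904313 × 269.065380 = 4279.299968

L=269.065 V=4279.300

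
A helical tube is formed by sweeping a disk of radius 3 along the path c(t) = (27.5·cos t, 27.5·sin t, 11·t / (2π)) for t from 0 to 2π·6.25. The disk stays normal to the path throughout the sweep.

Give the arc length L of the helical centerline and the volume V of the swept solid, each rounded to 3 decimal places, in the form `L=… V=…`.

L=1082.109 V=30595.901

2πR = 2π·27.5 = 172.787596
per-turn = √(172.787596² + 11²) = √(29855.5533 + 121) = √29976.5533 = 173.137383
L = 6.25 × 173.137383 = 1082.108642
V = π·3² × L = 28.274334 × 1082.108642 = 30595.901050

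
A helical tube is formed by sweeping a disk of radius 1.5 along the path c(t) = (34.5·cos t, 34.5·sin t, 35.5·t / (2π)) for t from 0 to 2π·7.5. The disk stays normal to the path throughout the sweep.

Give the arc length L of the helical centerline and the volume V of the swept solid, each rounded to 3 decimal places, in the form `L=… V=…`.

L=1647.432 V=11645.008

2πR = 2π·34.5 = 216.769893
per-turn = √(216.769893² + 35.5²) = √(46989.1866 + 1260.25) = √48249.4366 = 219.657544
L = 7.5 × 219.657544 = 1647.431579
V = π·1.5² × L = 7.068583 × 1647.431579 = 11645.007625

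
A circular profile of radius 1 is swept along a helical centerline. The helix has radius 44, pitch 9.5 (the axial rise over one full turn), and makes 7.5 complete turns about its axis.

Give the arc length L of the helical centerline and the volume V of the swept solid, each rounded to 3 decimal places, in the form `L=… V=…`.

L=2074.675 V=6517.784

2πR = 2π·44 = 276.460154
per-turn = √(276.460154² + 9.5²) = √(76430.2165 + 90.25) = √76520.4665 = 276.623330
L = 7.5 × 276.623330 = 2074.674972
V = π·1² × L = 3.141593 × 2074.674972 = 6517.783651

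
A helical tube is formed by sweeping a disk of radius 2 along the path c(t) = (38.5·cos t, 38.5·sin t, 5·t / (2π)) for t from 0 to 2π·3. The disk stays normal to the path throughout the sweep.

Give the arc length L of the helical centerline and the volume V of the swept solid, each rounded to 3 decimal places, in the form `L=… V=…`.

L=725.863 V=9121.462

2πR = 2π·38.5 = 241.902634
per-turn = √(241.902634² + 5²) = √(58516.8845 + 25) = √58541.8845 = 241.954302
L = 3 × 241.954302 = 725.862907
V = π·2² × L = 12.566371 × 725.862907 = 9121.462311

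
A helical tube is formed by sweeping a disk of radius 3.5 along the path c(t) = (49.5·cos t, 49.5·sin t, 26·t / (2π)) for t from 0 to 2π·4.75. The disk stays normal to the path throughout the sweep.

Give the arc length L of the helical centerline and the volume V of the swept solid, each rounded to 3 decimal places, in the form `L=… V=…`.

L=1482.487 V=57052.787

2πR = 2π·49.5 = 311.017673
per-turn = √(311.017673² + 26²) = √(96731.9927 + 676) = √97407.9927 = 312.102536
L = 4.75 × 312.102536 = 1482.487044
V = π·3.5² × L = 38.484510 × 1482.487044 = 57052.787485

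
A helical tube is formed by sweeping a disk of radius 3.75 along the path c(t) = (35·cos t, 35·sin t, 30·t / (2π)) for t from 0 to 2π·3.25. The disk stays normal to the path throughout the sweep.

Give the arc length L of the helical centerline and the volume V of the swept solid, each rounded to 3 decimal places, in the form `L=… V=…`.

2πR = 2π·35 = 219.911486
per-turn = √(219.911486² + 30²) = √(48361.0616 + 900) = √49261.0616 = 221.948331
L = 3.25 × 221.948331 = 721.332075
V = π·3.75² × L = 44.178647 × 721.332075 = 31867.474899

L=721.332 V=31867.475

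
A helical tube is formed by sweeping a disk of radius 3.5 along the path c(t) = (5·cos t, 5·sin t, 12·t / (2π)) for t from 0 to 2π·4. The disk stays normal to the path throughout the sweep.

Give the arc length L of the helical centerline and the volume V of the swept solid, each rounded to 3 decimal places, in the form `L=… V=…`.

2πR = 2π·5 = 31.415927
per-turn = √(31.415927² + 12²) = √(986.9604 + 144) = √1130.9604 = 33.629755
L = 4 × 33.629755 = 134.519021
V = π·3.5² × L = 38.484510 × 134.519021 = 5176.898614

L=134.519 V=5176.899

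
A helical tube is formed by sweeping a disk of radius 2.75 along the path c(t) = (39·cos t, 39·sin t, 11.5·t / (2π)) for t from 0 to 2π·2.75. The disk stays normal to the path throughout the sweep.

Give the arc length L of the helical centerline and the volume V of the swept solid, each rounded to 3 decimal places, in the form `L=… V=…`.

L=674.613 V=16027.661

2πR = 2π·39 = 245.044227
per-turn = √(245.044227² + 11.5²) = √(60046.6732 + 132.25) = √60178.9232 = 245.313928
L = 2.75 × 245.313928 = 674.613301
V = π·2.75² × L = 23.758294 × 674.613301 = 16027.661451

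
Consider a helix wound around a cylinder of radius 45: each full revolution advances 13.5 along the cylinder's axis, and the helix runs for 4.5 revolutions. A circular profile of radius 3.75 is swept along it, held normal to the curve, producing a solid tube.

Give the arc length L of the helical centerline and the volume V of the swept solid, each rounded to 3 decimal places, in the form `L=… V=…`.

L=1273.794 V=56274.517

2πR = 2π·45 = 282.743339
per-turn = √(282.743339² + 13.5²) = √(79943.7956 + 182.25) = √80126.0456 = 283.065444
L = 4.5 × 283.065444 = 1273.794498
V = π·3.75² × L = 44.178647 × 1273.794498 = 56274.517106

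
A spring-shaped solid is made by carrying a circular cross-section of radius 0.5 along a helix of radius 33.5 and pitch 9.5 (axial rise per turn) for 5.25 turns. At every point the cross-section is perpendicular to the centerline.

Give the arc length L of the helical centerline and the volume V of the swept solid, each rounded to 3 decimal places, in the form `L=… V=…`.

2πR = 2π·33.5 = 210.486708
per-turn = √(210.486708² + 9.5²) = √(44304.6542 + 90.25) = √44394.9042 = 210.700983
L = 5.25 × 210.700983 = 1106.180160
V = π·0.5² × L = 0.785398 × 1106.180160 = 868.791866

L=1106.180 V=868.792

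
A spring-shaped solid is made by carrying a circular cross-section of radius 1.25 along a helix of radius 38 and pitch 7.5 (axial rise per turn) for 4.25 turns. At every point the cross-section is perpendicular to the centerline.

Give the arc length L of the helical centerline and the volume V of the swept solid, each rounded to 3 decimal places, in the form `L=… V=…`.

2πR = 2π·38 = 238.761042
per-turn = √(238.761042² + 7.5²) = √(57006.8350 + 56.25) = √57063.0850 = 238.878808
L = 4.25 × 238.878808 = 1015.234935
V = π·1.25² × L = 4.908739 × 1015.234935 = 4983.522833

L=1015.235 V=4983.523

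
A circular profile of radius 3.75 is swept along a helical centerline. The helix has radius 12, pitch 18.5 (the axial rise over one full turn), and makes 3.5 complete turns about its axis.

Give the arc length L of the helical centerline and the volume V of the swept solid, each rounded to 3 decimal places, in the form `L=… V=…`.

L=271.721 V=12004.281

2πR = 2π·12 = 75.398224
per-turn = √(75.398224² + 18.5²) = √(5684.8921 + 342.25) = √6027.1421 = 77.634671
L = 3.5 × 77.634671 = 271.721348
V = π·3.75² × L = 44.178647 × 271.721348 = 12004.281448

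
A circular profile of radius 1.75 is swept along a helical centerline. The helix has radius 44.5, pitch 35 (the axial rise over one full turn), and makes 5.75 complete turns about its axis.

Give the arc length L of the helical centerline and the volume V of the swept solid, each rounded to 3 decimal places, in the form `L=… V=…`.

2πR = 2π·44.5 = 279.601746
per-turn = √(279.601746² + 35²) = √(78177.1365 + 1225) = √79402.1365 = 281.783847
L = 5.75 × 281.783847 = 1620.257121
V = π·1.75² × L = 9.621128 × 1620.257121 = 15588.700342

L=1620.257 V=15588.700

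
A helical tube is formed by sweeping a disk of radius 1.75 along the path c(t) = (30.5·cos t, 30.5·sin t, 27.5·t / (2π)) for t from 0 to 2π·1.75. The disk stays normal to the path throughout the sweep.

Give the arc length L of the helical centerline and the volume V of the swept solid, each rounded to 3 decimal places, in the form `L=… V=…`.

2πR = 2π·30.5 = 191.637152
per-turn = √(191.637152² + 27.5²) = √(36724.7980 + 756.25) = √37481.0480 = 193.600227
L = 1.75 × 193.600227 = 338.800398
V = π·1.75² × L = 9.621128 × 338.800398 = 3259.641823

L=338.800 V=3259.642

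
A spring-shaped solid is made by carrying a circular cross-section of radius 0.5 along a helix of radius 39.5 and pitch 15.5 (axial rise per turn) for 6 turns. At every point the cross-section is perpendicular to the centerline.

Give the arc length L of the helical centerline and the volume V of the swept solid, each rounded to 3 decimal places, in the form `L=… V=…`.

2πR = 2π·39.5 = 248.185820
per-turn = √(248.185820² + 15.5²) = √(61596.2011 + 240.25) = √61836.4511 = 248.669361
L = 6 × 248.669361 = 1492.016166
V = π·0.5² × L = 0.785398 × 1492.016166 = 1171.826756

L=1492.016 V=1171.827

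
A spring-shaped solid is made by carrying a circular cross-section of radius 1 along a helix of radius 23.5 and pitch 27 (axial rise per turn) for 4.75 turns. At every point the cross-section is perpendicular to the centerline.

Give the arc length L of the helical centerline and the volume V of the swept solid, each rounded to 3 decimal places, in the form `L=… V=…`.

L=712.990 V=2239.924

2πR = 2π·23.5 = 147.654855
per-turn = √(147.654855² + 27²) = √(21801.9561 + 729) = √22530.9561 = 150.103152
L = 4.75 × 150.103152 = 712.989970
V = π·1² × L = 3.141593 × 712.989970 = 2239.924052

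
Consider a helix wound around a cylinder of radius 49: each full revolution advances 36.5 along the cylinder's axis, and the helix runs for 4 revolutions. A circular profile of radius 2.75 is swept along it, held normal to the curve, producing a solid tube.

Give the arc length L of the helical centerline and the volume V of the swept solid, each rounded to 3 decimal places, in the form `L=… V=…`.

2πR = 2π·49 = 307.876080
per-turn = √(307.876080² + 36.5²) = √(94787.6807 + 1332.25) = √96119.9307 = 310.032145
L = 4 × 310.032145 = 1240.128578
V = π·2.75² × L = 23.758294 × 1240.128578 = 29463.339910

L=1240.129 V=29463.340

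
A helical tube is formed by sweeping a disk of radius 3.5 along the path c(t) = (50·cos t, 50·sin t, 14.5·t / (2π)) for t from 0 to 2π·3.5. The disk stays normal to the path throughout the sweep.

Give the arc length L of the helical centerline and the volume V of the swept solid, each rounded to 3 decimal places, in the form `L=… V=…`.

2πR = 2π·50 = 314.159265
per-turn = √(314.159265² + 14.5²) = √(98696.0440 + 210.25) = √98906.2940 = 314.493711
L = 3.5 × 314.493711 = 1100.727987
V = π·3.5² × L = 38.484510 × 1100.727987 = 42360.977235

L=1100.728 V=42360.977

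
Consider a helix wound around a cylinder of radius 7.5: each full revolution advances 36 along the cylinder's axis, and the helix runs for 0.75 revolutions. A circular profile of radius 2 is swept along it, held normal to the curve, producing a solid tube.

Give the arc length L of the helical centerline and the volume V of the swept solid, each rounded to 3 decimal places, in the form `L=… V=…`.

L=44.476 V=558.903

2πR = 2π·7.5 = 47.123890
per-turn = √(47.123890² + 36²) = √(2220.6610 + 1296) = √3516.6610 = 59.301442
L = 0.75 × 59.301442 = 44.476081
V = π·2² × L = 12.566371 × 44.476081 = 558.902921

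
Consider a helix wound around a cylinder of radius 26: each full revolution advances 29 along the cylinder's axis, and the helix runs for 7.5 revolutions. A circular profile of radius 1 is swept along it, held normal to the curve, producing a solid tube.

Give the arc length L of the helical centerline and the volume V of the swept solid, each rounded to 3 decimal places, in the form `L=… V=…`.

L=1244.377 V=3909.324

2πR = 2π·26 = 163.362818
per-turn = √(163.362818² + 29²) = √(26687.4103 + 841) = √27528.4103 = 165.916878
L = 7.5 × 165.916878 = 1244.376583
V = π·1² × L = 3.141593 × 1244.376583 = 3909.324330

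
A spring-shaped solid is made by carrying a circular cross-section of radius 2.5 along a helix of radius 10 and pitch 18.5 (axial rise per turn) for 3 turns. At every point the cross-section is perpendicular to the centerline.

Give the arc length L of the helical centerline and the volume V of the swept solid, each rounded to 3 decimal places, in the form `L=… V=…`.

L=196.496 V=3858.197

2πR = 2π·10 = 62.831853
per-turn = √(62.831853² + 18.5²) = √(3947.8418 + 342.25) = √4290.0918 = 65.498792
L = 3 × 65.498792 = 196.496376
V = π·2.5² × L = 19.634954 × 196.496376 = 3858.197324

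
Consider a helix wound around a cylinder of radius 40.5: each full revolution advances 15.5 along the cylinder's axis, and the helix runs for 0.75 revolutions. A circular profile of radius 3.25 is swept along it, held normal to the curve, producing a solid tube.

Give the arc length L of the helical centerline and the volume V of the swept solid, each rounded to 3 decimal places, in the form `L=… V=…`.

2πR = 2π·40.5 = 254.469005
per-turn = √(254.469005² + 15.5²) = √(64754.4745 + 240.25) = √64994.7245 = 254.940629
L = 0.75 × 254.940629 = 191.205472
V = π·3.25² × L = 33.183072 × 191.205472 = 6344.785021

L=191.205 V=6344.785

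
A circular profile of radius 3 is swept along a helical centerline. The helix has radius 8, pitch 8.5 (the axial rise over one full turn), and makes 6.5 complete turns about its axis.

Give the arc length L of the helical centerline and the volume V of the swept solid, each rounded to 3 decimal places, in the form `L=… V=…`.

L=331.364 V=9369.101

2πR = 2π·8 = 50.265482
per-turn = √(50.265482² + 8.5²) = √(2526.6187 + 72.25) = √2598.8687 = 50.979101
L = 6.5 × 50.979101 = 331.364156
V = π·3² × L = 28.274334 × 331.364156 = 9369.100776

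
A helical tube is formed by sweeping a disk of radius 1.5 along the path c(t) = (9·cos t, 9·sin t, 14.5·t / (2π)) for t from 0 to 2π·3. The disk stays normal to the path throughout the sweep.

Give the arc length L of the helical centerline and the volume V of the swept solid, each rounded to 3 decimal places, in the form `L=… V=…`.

2πR = 2π·9 = 56.548668
per-turn = √(56.548668² + 14.5²) = √(3197.7518 + 210.25) = √3408.0018 = 58.378094
L = 3 × 58.378094 = 175.134281
V = π·1.5² × L = 7.068583 × 175.134281 = 1237.951285

L=175.134 V=1237.951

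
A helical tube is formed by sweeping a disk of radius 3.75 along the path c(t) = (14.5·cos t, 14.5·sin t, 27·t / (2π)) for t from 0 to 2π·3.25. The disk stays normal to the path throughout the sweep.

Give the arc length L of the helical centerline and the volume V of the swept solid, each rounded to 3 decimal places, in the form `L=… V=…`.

2πR = 2π·14.5 = 91.106187
per-turn = √(91.106187² + 27²) = √(8300.3373 + 729) = √9029.3373 = 95.022825
L = 3.25 × 95.022825 = 308.824182
V = π·3.75² × L = 44.178647 × 308.824182 = 13643.434416

L=308.824 V=13643.434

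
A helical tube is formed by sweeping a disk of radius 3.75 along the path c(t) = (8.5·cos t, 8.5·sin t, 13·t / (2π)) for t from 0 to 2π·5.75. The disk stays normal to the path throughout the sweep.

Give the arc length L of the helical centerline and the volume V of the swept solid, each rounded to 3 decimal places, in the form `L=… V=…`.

2πR = 2π·8.5 = 53.407075
per-turn = √(53.407075² + 13²) = √(2852.3157 + 169) = √3021.3157 = 54.966496
L = 5.75 × 54.966496 = 316.057351
V = π·3.75² × L = 44.178647 × 316.057351 = 13962.986064

L=316.057 V=13962.986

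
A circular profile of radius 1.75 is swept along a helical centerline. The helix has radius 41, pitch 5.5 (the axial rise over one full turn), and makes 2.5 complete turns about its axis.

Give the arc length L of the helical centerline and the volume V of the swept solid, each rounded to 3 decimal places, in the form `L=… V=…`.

L=644.173 V=6197.673

2πR = 2π·41 = 257.610598
per-turn = √(257.610598² + 5.5²) = √(66363.2200 + 30.25) = √66393.4700 = 257.669304
L = 2.5 × 257.669304 = 644.173259
V = π·1.75² × L = 9.621128 × 644.173259 = 6197.673057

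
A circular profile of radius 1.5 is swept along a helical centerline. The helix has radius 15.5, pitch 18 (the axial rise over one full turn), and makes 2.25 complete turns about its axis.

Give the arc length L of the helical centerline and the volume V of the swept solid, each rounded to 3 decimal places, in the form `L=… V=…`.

L=222.837 V=1575.145

2πR = 2π·15.5 = 97.389372
per-turn = √(97.389372² + 18²) = √(9484.6898 + 324) = √9808.6898 = 99.038830
L = 2.25 × 99.038830 = 222.837367
V = π·1.5² × L = 7.068583 × 222.837367 = 1575.144531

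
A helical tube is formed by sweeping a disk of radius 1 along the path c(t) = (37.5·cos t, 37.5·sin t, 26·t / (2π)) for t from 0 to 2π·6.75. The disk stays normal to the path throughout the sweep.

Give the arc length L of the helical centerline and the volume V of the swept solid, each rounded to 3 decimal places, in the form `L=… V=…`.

2πR = 2π·37.5 = 235.619449
per-turn = √(235.619449² + 26²) = √(55516.5248 + 676) = √56192.5248 = 237.049625
L = 6.75 × 237.049625 = 1600.084969
V = π·1² × L = 3.141593 × 1600.084969 = 5026.815185

L=1600.085 V=5026.815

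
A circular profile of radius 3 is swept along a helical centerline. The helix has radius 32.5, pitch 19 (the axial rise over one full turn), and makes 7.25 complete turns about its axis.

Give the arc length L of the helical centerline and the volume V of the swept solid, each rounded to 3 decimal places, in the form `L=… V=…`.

2πR = 2π·32.5 = 204.203522
per-turn = √(204.203522² + 19²) = √(41699.0786 + 361) = √42060.0786 = 205.085540
L = 7.25 × 205.085540 = 1486.870163
V = π·3² × L = 28.274334 × 1486.870163 = 42040.263424

L=1486.870 V=42040.263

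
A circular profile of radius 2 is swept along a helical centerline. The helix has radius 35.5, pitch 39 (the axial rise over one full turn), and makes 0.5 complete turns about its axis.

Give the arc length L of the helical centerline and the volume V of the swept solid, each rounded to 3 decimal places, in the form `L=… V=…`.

2πR = 2π·35.5 = 223.053078
per-turn = √(223.053078² + 39²) = √(49752.6758 + 1521) = √51273.6758 = 226.436913
L = 0.5 × 226.436913 = 113.218457
V = π·2² × L = 12.566371 × 113.218457 = 1422.745088

L=113.218 V=1422.745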